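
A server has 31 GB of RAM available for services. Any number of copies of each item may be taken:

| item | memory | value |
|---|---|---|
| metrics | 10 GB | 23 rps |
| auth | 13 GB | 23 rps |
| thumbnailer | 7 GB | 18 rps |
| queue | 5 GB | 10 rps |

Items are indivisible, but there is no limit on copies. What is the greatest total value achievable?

77 rps

Best value-per-unit is thumbnailer at 18/7; filling with it alone gives 4×18 = 72.
Optimal mix: 1×metrics + 3×thumbnailer → memory 31, value 77.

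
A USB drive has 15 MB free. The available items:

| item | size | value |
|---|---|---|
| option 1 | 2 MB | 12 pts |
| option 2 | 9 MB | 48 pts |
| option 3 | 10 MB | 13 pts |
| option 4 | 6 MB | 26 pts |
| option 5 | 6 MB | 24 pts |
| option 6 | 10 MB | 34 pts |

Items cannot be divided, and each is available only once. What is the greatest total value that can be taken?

74 pts

Check high-value combinations within 15 MB:
- option 2+option 4: size 9+6=15, value 48+26=74
- option 2+option 5: size 9+6=15, value 48+24=72
- option 1+option 4+option 5: size 2+6+6=14, value 12+26+24=62
- option 1+option 2: size 2+9=11, value 12+48=60
- option 4+option 5: size 6+6=12, value 26+24=50
Best: 74 pts.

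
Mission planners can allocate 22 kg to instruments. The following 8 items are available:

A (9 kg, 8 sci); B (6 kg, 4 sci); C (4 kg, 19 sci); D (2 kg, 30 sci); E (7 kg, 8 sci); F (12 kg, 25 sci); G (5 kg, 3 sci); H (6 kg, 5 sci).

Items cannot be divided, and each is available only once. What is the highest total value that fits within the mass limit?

74 sci

Check high-value combinations within 22 kg:
- C+D+F: mass 4+2+12=18, value 19+30+25=74
- A+C+D+E: mass 9+4+2+7=22, value 8+19+30+8=65
- D+E+F: mass 2+7+12=21, value 30+8+25=63
- C+D+E+H: mass 4+2+7+6=19, value 19+30+8+5=62
- A+C+D+H: mass 9+4+2+6=21, value 8+19+30+5=62
Best: 74 sci.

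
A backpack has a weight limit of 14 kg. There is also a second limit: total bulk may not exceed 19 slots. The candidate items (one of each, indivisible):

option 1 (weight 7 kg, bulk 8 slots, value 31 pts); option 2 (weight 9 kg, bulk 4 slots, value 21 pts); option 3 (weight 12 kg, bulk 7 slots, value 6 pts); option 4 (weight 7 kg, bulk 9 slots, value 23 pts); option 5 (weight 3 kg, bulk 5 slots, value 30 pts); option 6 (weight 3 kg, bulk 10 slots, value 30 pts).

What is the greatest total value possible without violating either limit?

Feasible sets respecting both limits:
- option 1+option 5: weight 10, bulk 13, value 61
- option 1+option 6: weight 10, bulk 18, value 61
- option 5+option 6: weight 6, bulk 15, value 60
Best: 61 pts.

61 pts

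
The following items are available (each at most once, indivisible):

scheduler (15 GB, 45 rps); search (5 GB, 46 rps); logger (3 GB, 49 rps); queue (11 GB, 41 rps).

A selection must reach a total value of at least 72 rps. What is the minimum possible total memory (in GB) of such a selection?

8

Subsets with value ≥ 72, sorted by total memory:
- search+logger: memory 8, value 95
- logger+queue: memory 14, value 90
Minimum memory: 8 GB.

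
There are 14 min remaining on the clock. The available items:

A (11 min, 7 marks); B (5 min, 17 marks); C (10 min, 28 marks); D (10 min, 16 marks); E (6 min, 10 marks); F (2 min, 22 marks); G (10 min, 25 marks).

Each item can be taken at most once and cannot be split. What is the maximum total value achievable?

Check high-value combinations within 14 min:
- C+F: time 10+2=12, value 28+22=50
- B+E+F: time 5+6+2=13, value 17+10+22=49
- F+G: time 2+10=12, value 22+25=47
- B+F: time 5+2=7, value 17+22=39
- D+F: time 10+2=12, value 16+22=38
Best: 50 marks.

50 marks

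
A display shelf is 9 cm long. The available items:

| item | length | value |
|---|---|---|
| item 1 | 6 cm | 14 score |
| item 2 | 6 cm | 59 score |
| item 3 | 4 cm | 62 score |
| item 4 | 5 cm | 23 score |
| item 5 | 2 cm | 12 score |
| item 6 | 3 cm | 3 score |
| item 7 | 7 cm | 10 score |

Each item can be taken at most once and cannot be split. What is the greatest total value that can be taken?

Check high-value combinations within 9 cm:
- item 3+item 4: length 4+5=9, value 62+23=85
- item 3+item 5+item 6: length 4+2+3=9, value 62+12+3=77
- item 3+item 5: length 4+2=6, value 62+12=74
Best: 85 score.

85 score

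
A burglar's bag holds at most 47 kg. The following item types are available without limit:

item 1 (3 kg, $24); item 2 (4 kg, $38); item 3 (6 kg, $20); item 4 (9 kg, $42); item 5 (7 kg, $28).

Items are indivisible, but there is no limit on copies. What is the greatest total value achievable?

$442

Best value-per-unit is item 2 at 38/4; filling with it alone gives 11×38 = 418.
Optimal mix: 1×item 1 + 11×item 2 → weight 47, value 442.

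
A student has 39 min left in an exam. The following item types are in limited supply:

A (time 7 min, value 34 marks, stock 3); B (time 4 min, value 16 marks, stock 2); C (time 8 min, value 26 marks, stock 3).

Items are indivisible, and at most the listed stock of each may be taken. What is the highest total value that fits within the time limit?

160 marks

Best selections within time 39 and stock limits:
- 3×A + 2×B + 1×C: time 37, value 160
- 3×A + 2×C: time 37, value 154
- 2×A + 2×B + 2×C: time 38, value 152
Best: 160 marks.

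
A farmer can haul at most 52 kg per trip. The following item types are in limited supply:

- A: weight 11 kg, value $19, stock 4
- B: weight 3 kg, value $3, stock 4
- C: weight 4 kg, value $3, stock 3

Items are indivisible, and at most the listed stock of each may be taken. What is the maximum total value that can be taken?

Top feasible selections:
- 4×A + 2×B: weight 50, value 82
- 4×A + 1×B + 1×C: weight 51, value 82
- 4×A + 2×C: weight 52, value 82
Best: $82.

$82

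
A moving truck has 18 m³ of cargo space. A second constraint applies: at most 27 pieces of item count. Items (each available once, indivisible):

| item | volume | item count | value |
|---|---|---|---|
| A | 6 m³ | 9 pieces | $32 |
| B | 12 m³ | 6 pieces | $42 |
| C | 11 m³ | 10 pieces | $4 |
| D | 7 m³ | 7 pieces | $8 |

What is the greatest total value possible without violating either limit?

Feasible sets respecting both limits:
- A+B: volume 18, item count 15, value 74
- B: volume 12, item count 6, value 42
- A+D: volume 13, item count 16, value 40
- A+C: volume 17, item count 19, value 36
Best: $74.

$74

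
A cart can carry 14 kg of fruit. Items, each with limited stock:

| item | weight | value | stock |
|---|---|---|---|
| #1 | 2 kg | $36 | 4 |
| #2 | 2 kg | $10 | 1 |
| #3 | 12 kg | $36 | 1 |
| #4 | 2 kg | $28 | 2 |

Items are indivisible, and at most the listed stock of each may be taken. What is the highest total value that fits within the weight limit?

Top feasible selections:
- 4×#1 + 1×#2 + 2×#4: weight 14, value 210
- 4×#1 + 2×#4: weight 12, value 200
- 4×#1 + 1×#2 + 1×#4: weight 12, value 182
- 3×#1 + 1×#2 + 2×#4: weight 12, value 174
Best: $210.

$210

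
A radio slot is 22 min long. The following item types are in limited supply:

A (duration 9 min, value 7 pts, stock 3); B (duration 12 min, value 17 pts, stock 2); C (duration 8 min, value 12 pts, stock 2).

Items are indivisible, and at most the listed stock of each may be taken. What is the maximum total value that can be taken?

29 pts

Top feasible selections:
- 1×B + 1×C: duration 20, value 29
- 2×C: duration 16, value 24
- 1×A + 1×B: duration 21, value 24
Best: 29 pts.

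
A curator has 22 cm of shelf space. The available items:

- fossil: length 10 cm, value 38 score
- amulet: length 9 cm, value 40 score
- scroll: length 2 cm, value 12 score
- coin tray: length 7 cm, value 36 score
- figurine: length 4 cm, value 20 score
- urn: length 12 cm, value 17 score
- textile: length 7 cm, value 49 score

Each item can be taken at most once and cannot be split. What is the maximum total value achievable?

Check high-value combinations within 22 cm:
- amulet+scroll+figurine+textile: length 9+2+4+7=22, value 40+12+20+49=121
- scroll+coin tray+figurine+textile: length 2+7+4+7=20, value 12+36+20+49=117
- amulet+figurine+textile: length 9+4+7=20, value 40+20+49=109
- amulet+scroll+coin tray+figurine: length 9+2+7+4=22, value 40+12+36+20=108
Best: 121 score.

121 score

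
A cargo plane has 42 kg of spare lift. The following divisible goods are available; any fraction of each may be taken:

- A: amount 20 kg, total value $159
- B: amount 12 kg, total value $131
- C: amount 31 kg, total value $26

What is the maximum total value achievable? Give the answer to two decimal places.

298.39

Take in order of value per unit:
- B (131/12 per unit): all 12 → value 131, running total 131.00
- A (159/20 per unit): all 20 → value 159, running total 290.00
- C (26/31 per unit): 10 of 31 → value 10×26/31 = 8.3871, running total 298.39
Total 298.39.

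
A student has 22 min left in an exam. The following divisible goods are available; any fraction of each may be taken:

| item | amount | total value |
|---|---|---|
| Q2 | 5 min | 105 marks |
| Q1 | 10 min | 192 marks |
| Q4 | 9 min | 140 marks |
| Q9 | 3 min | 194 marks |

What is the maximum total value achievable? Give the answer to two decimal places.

553.22

Take in order of value per unit:
- Q9 (194/3 per unit): all 3 → value 194, running total 194.00
- Q2 (105/5 per unit): all 5 → value 105, running total 299.00
- Q1 (192/10 per unit): all 10 → value 192, running total 491.00
- Q4 (140/9 per unit): 4 of 9 → value 4×140/9 = 62.2222, running total 553.22
Total 553.22.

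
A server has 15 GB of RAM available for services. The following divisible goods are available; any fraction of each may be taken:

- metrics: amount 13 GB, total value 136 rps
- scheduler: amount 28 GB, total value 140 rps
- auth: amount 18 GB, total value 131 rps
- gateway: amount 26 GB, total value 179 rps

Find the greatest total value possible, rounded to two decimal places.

Take in order of value per unit:
- metrics (136/13 per unit): all 13 → value 136, running total 136.00
- auth (131/18 per unit): 2 of 18 → value 2×131/18 = 14.5556, running total 150.56
Total 150.56.

150.56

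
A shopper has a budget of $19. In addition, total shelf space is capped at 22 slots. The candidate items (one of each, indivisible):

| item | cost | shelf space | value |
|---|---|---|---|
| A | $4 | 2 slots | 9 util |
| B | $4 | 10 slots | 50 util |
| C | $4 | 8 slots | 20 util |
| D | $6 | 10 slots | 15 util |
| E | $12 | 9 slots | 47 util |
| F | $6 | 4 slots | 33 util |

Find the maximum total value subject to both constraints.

Feasible sets respecting both limits:
- B+C+F: cost 14, shelf space 22, value 103
- B+E: cost 16, shelf space 19, value 97
- A+B+F: cost 14, shelf space 16, value 92
- B+F: cost 10, shelf space 14, value 83
Best: 103 util.

103 util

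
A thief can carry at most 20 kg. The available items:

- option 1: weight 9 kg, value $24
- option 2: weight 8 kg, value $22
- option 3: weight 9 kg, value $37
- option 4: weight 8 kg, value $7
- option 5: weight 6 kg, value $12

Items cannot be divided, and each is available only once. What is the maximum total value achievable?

Check high-value combinations within 20 kg:
- option 1+option 3: weight 9+9=18, value 24+37=61
- option 2+option 3: weight 8+9=17, value 22+37=59
- option 3+option 5: weight 9+6=15, value 37+12=49
- option 1+option 2: weight 9+8=17, value 24+22=46
Best: $61.

$61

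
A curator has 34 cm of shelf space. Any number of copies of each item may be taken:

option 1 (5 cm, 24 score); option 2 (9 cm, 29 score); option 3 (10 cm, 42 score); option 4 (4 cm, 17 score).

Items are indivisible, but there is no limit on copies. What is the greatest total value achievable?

Best value-per-unit is option 1 at 24/5; filling with it alone gives 6×24 = 144.
Optimal mix: 6×option 1 + 1×option 4 → length 34, value 161.

161 score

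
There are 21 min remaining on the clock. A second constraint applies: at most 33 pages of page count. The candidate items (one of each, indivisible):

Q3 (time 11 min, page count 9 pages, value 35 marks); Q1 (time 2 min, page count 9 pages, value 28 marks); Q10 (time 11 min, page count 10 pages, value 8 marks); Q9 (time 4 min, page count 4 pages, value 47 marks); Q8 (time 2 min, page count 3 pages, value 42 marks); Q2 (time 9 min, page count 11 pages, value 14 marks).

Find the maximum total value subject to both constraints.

Feasible sets respecting both limits:
- Q3+Q1+Q9+Q8: time 19, page count 25, value 152
- Q1+Q9+Q8+Q2: time 17, page count 27, value 131
- Q1+Q10+Q9+Q8: time 19, page count 26, value 125
- Q3+Q9+Q8: time 17, page count 16, value 124
Best: 152 marks.

152 marks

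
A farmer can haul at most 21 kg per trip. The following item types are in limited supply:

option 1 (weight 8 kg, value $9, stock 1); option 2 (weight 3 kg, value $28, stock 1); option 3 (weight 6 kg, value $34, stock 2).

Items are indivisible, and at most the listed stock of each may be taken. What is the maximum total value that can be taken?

$96

Top feasible selections:
- 1×option 2 + 2×option 3: weight 15, value 96
- 1×option 1 + 2×option 3: weight 20, value 77
- 1×option 1 + 1×option 2 + 1×option 3: weight 17, value 71
- 2×option 3: weight 12, value 68
Best: $96.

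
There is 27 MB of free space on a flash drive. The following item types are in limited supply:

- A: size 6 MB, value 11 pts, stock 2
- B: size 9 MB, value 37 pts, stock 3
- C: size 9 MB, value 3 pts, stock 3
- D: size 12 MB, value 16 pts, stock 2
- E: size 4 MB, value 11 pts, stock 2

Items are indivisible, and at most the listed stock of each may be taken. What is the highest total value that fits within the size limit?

Top feasible selections:
- 3×B: size 27, value 111
- 2×B + 2×E: size 26, value 96
Best: 111 pts.

111 pts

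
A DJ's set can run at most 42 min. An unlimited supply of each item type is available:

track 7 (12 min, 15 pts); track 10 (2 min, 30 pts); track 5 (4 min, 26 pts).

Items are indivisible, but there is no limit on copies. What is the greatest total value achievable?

630 pts

Best value-per-unit is track 10 at 30/2, and filling with it alone uses duration 21×2=42. No mix of the others beats 21×30 = 630.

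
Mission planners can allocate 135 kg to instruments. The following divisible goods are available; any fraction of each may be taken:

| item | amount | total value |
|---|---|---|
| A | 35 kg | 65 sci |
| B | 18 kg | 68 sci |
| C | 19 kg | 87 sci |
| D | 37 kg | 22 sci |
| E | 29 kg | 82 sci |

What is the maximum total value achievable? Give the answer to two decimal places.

322.22

Take in order of value per unit:
- C (87/19 per unit): all 19 → value 87, running total 87.00
- B (68/18 per unit): all 18 → value 68, running total 155.00
- E (82/29 per unit): all 29 → value 82, running total 237.00
- A (65/35 per unit): all 35 → value 65, running total 302.00
- D (22/37 per unit): 34 of 37 → value 34×22/37 = 20.2162, running total 322.22
Total 322.22.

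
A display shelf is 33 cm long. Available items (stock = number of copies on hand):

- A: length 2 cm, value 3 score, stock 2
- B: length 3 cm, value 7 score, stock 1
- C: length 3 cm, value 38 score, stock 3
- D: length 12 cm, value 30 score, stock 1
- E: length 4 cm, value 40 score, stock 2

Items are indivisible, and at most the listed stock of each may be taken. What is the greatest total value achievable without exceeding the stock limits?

231 score

Top feasible selections:
- 1×B + 3×C + 1×D + 2×E: length 32, value 231
- 2×A + 3×C + 1×D + 2×E: length 33, value 230
Best: 231 score.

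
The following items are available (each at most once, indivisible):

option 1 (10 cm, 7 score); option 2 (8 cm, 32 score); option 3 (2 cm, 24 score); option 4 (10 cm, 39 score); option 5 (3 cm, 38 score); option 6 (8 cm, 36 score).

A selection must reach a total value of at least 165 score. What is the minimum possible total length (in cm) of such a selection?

31

Subsets with value ≥ 165, sorted by total length:
- option 2+option 3+option 4+option 5+option 6: length 31, value 169
- option 1+option 2+option 3+option 4+option 5+option 6: length 41, value 176
Minimum length: 31 cm.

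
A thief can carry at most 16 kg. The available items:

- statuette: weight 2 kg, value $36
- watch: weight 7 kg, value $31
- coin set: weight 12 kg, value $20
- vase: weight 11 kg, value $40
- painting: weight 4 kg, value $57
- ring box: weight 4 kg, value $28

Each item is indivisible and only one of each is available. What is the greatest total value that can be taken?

$124

This is a 0/1 knapsack; check combinations near the capacity.
- statuette+watch+painting: weight 2+7+4=13, value 36+31+57=124
- statuette+painting+ring box: weight 2+4+4=10, value 36+57+28=121
- watch+painting+ring box: weight 7+4+4=15, value 31+57+28=116
- vase+painting: weight 11+4=15, value 40+57=97
Best: $124.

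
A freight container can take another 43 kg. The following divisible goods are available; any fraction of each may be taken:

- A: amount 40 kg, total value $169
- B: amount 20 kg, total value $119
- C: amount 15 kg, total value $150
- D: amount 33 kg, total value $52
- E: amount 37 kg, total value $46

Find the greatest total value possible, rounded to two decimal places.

Take in order of value per unit:
- C (150/15 per unit): all 15 → value 150, running total 150.00
- B (119/20 per unit): all 20 → value 119, running total 269.00
- A (169/40 per unit): 8 of 40 → value 8×169/40 = 33.8000, running total 302.80
Total 302.80.

302.80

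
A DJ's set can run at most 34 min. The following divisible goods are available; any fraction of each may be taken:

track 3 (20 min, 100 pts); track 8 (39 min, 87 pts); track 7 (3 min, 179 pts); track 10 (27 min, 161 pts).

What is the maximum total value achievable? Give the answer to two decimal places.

360.00

Take in order of value per unit:
- track 7 (179/3 per unit): all 3 → value 179, running total 179.00
- track 10 (161/27 per unit): all 27 → value 161, running total 340.00
- track 3 (100/20 per unit): 4 of 20 → value 4×100/20 = 20.0000, running total 360.00
Total 360.00.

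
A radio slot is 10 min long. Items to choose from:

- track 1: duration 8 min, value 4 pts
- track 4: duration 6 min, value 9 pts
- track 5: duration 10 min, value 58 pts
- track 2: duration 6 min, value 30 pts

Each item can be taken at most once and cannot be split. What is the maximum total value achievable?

Check high-value combinations within 10 min:
- track 5: duration 10, value 58
- track 2: duration 6, value 30
- track 4: duration 6, value 9
Best: 58 pts.

58 pts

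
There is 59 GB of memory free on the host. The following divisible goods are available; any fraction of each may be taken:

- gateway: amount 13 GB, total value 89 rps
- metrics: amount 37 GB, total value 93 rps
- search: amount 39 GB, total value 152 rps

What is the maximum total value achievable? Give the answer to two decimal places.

258.59

Take in order of value per unit:
- gateway (89/13 per unit): all 13 → value 89, running total 89.00
- search (152/39 per unit): all 39 → value 152, running total 241.00
- metrics (93/37 per unit): 7 of 37 → value 7×93/37 = 17.5946, running total 258.59
Total 258.59.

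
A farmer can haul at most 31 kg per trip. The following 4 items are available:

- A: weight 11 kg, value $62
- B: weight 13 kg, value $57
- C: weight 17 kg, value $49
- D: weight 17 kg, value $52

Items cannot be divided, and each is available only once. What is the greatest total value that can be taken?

Check high-value combinations within 31 kg:
- A+B: weight 11+13=24, value 62+57=119
- A+D: weight 11+17=28, value 62+52=114
- A+C: weight 11+17=28, value 62+49=111
- B+D: weight 13+17=30, value 57+52=109
- B+C: weight 13+17=30, value 57+49=106
Best: $119.

$119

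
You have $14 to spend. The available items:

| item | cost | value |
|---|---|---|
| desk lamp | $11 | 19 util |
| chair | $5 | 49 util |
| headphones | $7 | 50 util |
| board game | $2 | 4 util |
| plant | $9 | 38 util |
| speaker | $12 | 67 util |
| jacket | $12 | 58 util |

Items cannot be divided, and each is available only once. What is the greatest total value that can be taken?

Check high-value combinations within $14:
- chair+headphones+board game: cost 5+7+2=14, value 49+50+4=103
- chair+headphones: cost 5+7=12, value 49+50=99
- chair+plant: cost 5+9=14, value 49+38=87
Best: 103 util.

103 util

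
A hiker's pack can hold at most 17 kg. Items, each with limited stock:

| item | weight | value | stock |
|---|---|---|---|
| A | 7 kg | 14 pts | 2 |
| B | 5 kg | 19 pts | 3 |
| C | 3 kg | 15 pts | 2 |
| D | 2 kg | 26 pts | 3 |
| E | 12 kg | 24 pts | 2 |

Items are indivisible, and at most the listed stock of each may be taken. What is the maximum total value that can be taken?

Top feasible selections:
- 1×B + 2×C + 3×D: weight 17, value 127
- 2×B + 3×D: weight 16, value 116
Best: 127 pts.

127 pts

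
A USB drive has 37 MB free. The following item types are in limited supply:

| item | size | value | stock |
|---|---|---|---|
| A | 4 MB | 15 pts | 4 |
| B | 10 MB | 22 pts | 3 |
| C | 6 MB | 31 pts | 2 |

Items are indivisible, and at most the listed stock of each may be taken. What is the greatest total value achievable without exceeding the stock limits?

Best selections within size 37 and stock limits:
- 3×A + 1×B + 2×C: size 34, value 129
- 4×A + 2×C: size 28, value 122
- 1×A + 2×B + 2×C: size 36, value 121
Best: 129 pts.

129 pts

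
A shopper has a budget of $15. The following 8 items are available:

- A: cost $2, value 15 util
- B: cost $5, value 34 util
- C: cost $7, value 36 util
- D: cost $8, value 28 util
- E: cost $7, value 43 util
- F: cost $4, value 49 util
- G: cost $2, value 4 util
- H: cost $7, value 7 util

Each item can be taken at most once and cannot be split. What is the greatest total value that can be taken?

111 util

Check high-value combinations within $15:
- A+E+F+G: cost 2+7+4+2=15, value 15+43+49+4=111
- A+E+F: cost 2+7+4=13, value 15+43+49=107
- A+C+F+G: cost 2+7+4+2=15, value 15+36+49+4=104
- A+B+F+G: cost 2+5+4+2=13, value 15+34+49+4=102
- A+C+F: cost 2+7+4=13, value 15+36+49=100
Best: 111 util.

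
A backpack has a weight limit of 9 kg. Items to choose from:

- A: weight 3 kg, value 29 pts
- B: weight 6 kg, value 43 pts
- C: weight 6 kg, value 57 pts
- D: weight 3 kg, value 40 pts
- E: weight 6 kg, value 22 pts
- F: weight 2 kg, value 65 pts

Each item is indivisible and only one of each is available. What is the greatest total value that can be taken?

Check high-value combinations within 9 kg:
- A+D+F: weight 3+3+2=8, value 29+40+65=134
- C+F: weight 6+2=8, value 57+65=122
- B+F: weight 6+2=8, value 43+65=108
Best: 134 pts.

134 pts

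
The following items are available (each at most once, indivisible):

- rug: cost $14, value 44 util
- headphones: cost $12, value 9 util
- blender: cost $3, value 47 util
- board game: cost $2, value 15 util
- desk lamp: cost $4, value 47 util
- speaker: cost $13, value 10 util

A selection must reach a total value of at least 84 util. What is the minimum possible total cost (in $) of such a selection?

7

Subsets with value ≥ 84, sorted by total cost:
- blender+desk lamp: cost 7, value 94
- blender+board game+desk lamp: cost 9, value 109
- rug+blender: cost 17, value 91
- rug+desk lamp: cost 18, value 91
Minimum cost: 7 $.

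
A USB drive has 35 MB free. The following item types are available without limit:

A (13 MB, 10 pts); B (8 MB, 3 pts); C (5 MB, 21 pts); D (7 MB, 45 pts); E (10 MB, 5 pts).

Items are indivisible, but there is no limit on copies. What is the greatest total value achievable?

225 pts

Best value-per-unit is D at 45/7, and filling with it alone uses size 5×7=35. No mix of the others beats 5×45 = 225.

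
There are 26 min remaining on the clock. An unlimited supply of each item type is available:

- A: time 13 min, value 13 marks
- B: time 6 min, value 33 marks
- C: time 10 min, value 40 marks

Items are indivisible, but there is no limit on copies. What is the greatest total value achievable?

132 marks

Best value-per-unit is B at 33/6, and filling with it alone uses time 4×6=24. No mix of the others beats 4×33 = 132.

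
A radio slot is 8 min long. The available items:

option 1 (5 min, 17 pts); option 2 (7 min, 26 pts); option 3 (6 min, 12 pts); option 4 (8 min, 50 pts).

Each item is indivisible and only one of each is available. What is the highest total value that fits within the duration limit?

50 pts

This is a 0/1 knapsack; check combinations near the capacity.
- option 4: duration 8, value 50
- option 2: duration 7, value 26
- option 1: duration 5, value 17
- option 3: duration 6, value 12
Best: 50 pts.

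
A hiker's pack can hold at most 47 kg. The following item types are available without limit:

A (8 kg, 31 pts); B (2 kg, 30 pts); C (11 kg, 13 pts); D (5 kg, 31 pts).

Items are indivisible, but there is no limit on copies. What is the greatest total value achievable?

690 pts

Best value-per-unit is B at 30/2, and filling with it alone uses weight 23×2=46. No mix of the others beats 23×30 = 690.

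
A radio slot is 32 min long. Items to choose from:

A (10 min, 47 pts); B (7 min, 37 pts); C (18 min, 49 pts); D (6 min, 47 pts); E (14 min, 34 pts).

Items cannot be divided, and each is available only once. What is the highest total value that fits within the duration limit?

133 pts

This is a 0/1 knapsack; check combinations near the capacity.
- B+C+D: duration 7+18+6=31, value 37+49+47=133
- A+B+D: duration 10+7+6=23, value 47+37+47=131
- A+D+E: duration 10+6+14=30, value 47+47+34=128
- B+D+E: duration 7+6+14=27, value 37+47+34=118
- A+B+E: duration 10+7+14=31, value 47+37+34=118
Best: 133 pts.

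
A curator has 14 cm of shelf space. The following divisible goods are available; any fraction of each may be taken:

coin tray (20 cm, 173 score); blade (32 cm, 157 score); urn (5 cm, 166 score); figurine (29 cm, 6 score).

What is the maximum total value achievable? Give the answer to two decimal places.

243.85

Take in order of value per unit:
- urn (166/5 per unit): all 5 → value 166, running total 166.00
- coin tray (173/20 per unit): 9 of 20 → value 9×173/20 = 77.8500, running total 243.85
Total 243.85.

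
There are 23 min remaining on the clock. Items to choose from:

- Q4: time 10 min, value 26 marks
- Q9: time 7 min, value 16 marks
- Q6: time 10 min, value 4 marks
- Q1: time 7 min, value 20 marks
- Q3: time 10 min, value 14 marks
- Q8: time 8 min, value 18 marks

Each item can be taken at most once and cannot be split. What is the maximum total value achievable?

Check high-value combinations within 23 min:
- Q9+Q1+Q8: time 7+7+8=22, value 16+20+18=54
- Q4+Q1: time 10+7=17, value 26+20=46
- Q4+Q8: time 10+8=18, value 26+18=44
Best: 54 marks.

54 marks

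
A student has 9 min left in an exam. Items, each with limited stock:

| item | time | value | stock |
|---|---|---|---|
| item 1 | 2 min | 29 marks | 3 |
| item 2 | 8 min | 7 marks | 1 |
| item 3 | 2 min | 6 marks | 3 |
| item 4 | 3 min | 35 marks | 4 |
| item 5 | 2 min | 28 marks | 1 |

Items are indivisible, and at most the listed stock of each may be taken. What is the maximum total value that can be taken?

122 marks

Best selections within time 9 and stock limits:
- 3×item 1 + 1×item 4: time 9, value 122
- 2×item 1 + 1×item 4 + 1×item 5: time 9, value 121
Best: 122 marks.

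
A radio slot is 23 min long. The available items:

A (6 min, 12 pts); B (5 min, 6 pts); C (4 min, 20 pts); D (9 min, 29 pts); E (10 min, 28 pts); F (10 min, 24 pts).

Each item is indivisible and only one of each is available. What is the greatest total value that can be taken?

77 pts

Check high-value combinations within 23 min:
- C+D+E: duration 4+9+10=23, value 20+29+28=77
- C+D+F: duration 4+9+10=23, value 20+29+24=73
- A+C+D: duration 6+4+9=19, value 12+20+29=61
Best: 77 pts.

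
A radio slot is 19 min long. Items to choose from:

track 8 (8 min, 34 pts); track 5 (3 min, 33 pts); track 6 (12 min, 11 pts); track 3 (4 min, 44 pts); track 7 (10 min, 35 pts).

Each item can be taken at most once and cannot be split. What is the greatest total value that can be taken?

Check high-value combinations within 19 min:
- track 5+track 3+track 7: duration 3+4+10=17, value 33+44+35=112
- track 8+track 5+track 3: duration 8+3+4=15, value 34+33+44=111
- track 5+track 6+track 3: duration 3+12+4=19, value 33+11+44=88
Best: 112 pts.

112 pts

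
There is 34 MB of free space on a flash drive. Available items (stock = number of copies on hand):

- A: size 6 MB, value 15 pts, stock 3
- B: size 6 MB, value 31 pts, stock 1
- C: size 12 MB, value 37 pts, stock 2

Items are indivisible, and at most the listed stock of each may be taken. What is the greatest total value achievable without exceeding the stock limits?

Best selections within size 34 and stock limits:
- 1×B + 2×C: size 30, value 105
- 2×A + 1×B + 1×C: size 30, value 98
- 1×A + 2×C: size 30, value 89
Best: 105 pts.

105 pts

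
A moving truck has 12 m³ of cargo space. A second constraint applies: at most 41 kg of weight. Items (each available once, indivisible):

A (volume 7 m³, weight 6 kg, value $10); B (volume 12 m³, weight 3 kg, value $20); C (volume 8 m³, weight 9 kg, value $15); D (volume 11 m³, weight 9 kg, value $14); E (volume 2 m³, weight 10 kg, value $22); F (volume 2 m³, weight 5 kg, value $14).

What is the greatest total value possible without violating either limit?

Feasible sets respecting both limits:
- C+E+F: volume 12, weight 24, value 51
- A+E+F: volume 11, weight 21, value 46
- C+E: volume 10, weight 19, value 37
- E+F: volume 4, weight 15, value 36
Best: $51.

$51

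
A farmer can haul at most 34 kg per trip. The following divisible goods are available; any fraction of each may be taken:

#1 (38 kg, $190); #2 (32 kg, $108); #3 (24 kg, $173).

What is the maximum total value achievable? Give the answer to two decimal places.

Take in order of value per unit:
- #3 (173/24 per unit): all 24 → value 173, running total 173.00
- #1 (190/38 per unit): 10 of 38 → value 10×190/38 = 50.0000, running total 223.00
Total 223.00.

223.00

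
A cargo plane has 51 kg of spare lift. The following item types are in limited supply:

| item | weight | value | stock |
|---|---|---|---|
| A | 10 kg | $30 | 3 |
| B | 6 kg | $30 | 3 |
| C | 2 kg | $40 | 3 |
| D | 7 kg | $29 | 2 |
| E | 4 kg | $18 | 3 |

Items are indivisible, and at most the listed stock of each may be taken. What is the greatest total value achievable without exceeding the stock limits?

$322

Top feasible selections:
- 3×B + 3×C + 2×D + 3×E: weight 50, value 322
- 1×A + 3×B + 3×C + 1×D + 2×E: weight 49, value 305
- 3×B + 3×C + 2×D + 2×E: weight 46, value 304
Best: $322.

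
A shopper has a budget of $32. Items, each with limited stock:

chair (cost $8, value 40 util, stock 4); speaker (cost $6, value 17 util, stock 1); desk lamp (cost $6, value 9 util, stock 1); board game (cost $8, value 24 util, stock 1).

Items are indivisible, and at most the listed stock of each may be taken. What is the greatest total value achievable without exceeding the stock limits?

160 util

Top feasible selections:
- 4×chair: cost 32, value 160
- 3×chair + 1×board game: cost 32, value 144
- 3×chair + 1×speaker: cost 30, value 137
- 3×chair + 1×desk lamp: cost 30, value 129
Best: 160 util.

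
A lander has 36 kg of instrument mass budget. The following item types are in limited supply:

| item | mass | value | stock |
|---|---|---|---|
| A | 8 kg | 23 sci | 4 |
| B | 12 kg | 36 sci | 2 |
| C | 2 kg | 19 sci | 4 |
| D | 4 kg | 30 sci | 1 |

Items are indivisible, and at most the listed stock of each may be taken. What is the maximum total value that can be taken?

Best selections within mass 36 and stock limits:
- 2×B + 4×C + 1×D: mass 36, value 178
- 3×A + 4×C + 1×D: mass 36, value 175
Best: 178 sci.

178 sci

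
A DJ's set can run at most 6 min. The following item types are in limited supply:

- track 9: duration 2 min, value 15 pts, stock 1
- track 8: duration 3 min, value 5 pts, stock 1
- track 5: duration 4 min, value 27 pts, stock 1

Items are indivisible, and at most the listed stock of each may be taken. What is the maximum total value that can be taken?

42 pts

Top feasible selections:
- 1×track 9 + 1×track 5: duration 6, value 42
- 1×track 5: duration 4, value 27
Best: 42 pts.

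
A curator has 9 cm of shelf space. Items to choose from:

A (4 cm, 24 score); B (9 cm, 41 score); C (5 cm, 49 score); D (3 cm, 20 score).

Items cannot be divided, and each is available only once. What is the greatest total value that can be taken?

Check high-value combinations within 9 cm:
- A+C: length 4+5=9, value 24+49=73
- C+D: length 5+3=8, value 49+20=69
- C: length 5, value 49
Best: 73 score.

73 score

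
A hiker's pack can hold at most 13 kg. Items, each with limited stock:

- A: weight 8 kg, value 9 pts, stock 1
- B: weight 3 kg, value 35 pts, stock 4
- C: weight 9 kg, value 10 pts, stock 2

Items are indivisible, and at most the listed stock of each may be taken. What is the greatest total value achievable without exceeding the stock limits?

Best selections within weight 13 and stock limits:
- 4×B: weight 12, value 140
- 3×B: weight 9, value 105
- 2×B: weight 6, value 70
- 1×B + 1×C: weight 12, value 45
Best: 140 pts.

140 pts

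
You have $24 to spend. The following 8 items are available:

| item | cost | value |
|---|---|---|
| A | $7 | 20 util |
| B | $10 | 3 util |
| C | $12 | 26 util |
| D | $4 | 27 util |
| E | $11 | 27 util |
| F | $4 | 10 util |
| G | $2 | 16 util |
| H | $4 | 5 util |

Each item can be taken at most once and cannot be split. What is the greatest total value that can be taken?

90 util

Check high-value combinations within $24:
- A+D+E+G: cost 7+4+11+2=24, value 20+27+27+16=90
- D+E+F+G: cost 4+11+4+2=21, value 27+27+10+16=80
- C+D+F+G: cost 12+4+4+2=22, value 26+27+10+16=79
- A+D+F+G+H: cost 7+4+4+2+4=21, value 20+27+10+16+5=78
Best: 90 util.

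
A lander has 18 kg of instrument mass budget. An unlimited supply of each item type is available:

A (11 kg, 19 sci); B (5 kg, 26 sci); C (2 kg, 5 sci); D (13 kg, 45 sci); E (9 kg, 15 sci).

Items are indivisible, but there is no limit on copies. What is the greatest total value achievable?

Best value-per-unit is B at 26/5; filling with it alone gives 3×26 = 78.
Optimal mix: 3×B + 1×C → mass 17, value 83.

83 sci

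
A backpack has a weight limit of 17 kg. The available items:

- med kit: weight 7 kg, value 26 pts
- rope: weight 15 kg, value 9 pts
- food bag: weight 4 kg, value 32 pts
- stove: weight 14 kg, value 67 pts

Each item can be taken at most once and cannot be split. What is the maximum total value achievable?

67 pts

Check high-value combinations within 17 kg:
- stove: weight 14, value 67
- med kit+food bag: weight 7+4=11, value 26+32=58
- food bag: weight 4, value 32
- med kit: weight 7, value 26
Best: 67 pts.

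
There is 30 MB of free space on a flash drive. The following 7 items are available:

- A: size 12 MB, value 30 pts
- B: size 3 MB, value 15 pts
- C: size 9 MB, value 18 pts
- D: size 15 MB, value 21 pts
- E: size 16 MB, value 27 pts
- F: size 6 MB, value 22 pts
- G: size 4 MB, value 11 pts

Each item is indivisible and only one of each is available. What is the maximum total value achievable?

Check high-value combinations within 30 MB:
- A+B+C+F: size 12+3+9+6=30, value 30+15+18+22=85
- A+B+F+G: size 12+3+6+4=25, value 30+15+22+11=78
- B+E+F+G: size 3+16+6+4=29, value 15+27+22+11=75
- A+B+C+G: size 12+3+9+4=28, value 30+15+18+11=74
Best: 85 pts.

85 pts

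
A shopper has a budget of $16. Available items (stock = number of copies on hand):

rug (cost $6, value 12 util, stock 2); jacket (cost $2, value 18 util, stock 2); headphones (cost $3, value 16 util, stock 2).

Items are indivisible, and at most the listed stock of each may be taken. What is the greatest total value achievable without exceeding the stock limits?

80 util

Best selections within cost 16 and stock limits:
- 1×rug + 2×jacket + 2×headphones: cost 16, value 80
- 2×jacket + 2×headphones: cost 10, value 68
- 1×rug + 2×jacket + 1×headphones: cost 13, value 64
- 1×rug + 1×jacket + 2×headphones: cost 14, value 62
Best: 80 util.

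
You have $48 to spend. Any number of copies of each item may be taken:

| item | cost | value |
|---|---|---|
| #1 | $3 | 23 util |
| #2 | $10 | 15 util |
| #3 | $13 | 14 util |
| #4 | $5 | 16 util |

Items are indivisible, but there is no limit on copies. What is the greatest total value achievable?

368 util

Best value-per-unit is #1 at 23/3, and filling with it alone uses cost 16×3=48. No mix of the others beats 16×23 = 368.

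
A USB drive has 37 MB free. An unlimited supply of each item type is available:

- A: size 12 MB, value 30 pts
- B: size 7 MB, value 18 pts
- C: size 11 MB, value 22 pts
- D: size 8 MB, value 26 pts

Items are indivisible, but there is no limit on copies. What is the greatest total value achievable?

Best value-per-unit is D at 26/8; filling with it alone gives 4×26 = 104.
Optimal mix: 1×A + 3×D → size 36, value 108.

108 pts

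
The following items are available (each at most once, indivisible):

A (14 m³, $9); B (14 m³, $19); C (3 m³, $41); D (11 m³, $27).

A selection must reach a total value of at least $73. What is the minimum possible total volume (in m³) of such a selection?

Subsets with value ≥ 73, sorted by total volume:
- B+C+D: volume 28, value 87
- A+C+D: volume 28, value 77
- A+B+C+D: volume 42, value 96
Minimum volume: 28 m³.

28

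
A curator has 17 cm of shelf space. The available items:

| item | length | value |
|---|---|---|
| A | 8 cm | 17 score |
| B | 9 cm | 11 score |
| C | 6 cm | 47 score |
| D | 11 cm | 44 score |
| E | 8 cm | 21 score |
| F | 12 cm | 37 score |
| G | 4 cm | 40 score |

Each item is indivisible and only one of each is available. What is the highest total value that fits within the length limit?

91 score

This is a 0/1 knapsack; check combinations near the capacity.
- C+D: length 6+11=17, value 47+44=91
- C+G: length 6+4=10, value 47+40=87
- D+G: length 11+4=15, value 44+40=84
- F+G: length 12+4=16, value 37+40=77
- C+E: length 6+8=14, value 47+21=68
Best: 91 score.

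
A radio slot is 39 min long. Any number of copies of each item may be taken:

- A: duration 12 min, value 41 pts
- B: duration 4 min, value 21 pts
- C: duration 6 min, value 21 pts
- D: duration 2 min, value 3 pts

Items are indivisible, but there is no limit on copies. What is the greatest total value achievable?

192 pts

Best value-per-unit is B at 21/4; filling with it alone gives 9×21 = 189.
Optimal mix: 9×B + 1×D → duration 38, value 192.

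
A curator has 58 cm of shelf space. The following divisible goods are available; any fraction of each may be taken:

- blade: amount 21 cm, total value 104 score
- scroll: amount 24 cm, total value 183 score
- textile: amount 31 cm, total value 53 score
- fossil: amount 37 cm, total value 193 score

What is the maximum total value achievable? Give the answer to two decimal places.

360.35

Take in order of value per unit:
- scroll (183/24 per unit): all 24 → value 183, running total 183.00
- fossil (193/37 per unit): 34 of 37 → value 34×193/37 = 177.3514, running total 360.35
Total 360.35.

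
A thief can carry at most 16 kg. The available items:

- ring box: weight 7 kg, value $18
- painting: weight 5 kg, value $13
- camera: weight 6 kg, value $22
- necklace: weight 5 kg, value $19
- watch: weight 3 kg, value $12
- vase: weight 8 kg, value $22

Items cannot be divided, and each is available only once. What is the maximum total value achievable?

Check high-value combinations within 16 kg:
- painting+camera+necklace: weight 5+6+5=16, value 13+22+19=54
- camera+necklace+watch: weight 6+5+3=14, value 22+19+12=53
- necklace+watch+vase: weight 5+3+8=16, value 19+12+22=53
Best: $54.

$54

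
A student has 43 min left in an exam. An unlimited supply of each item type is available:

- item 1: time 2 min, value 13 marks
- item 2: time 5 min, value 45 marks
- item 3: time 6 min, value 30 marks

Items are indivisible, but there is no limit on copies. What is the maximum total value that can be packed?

373 marks

Best value-per-unit is item 2 at 45/5; filling with it alone gives 8×45 = 360.
Optimal mix: 1×item 1 + 8×item 2 → time 42, value 373.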